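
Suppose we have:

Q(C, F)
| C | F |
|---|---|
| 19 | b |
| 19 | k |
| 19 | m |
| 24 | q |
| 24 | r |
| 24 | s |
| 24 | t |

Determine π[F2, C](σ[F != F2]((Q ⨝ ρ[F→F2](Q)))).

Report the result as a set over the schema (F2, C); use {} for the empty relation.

{(b, 19), (k, 19), (m, 19), (q, 24), (r, 24), (s, 24), (t, 24)}

ρ[F→F2]: schema becomes (C, F2); tuples unchanged.
Joining Q and ρ[F→F2](Q) on C yields {(19, b, b), (19, b, k), (19, b, m), (19, k, b), (19, k, k), (19, k, m), (19, m, b), (19, m, k), (19, m, m), (24, q, q), (24, q, r), (24, q, s), (24, q, t), (24, r, q), (24, r, r), (24, r, s), (24, r, t), (24, s, q), (24, s, r), (24, s, s), (24, s, t), (24, t, q), (24, t, r), (24, t, s), (24, t, t)}.
σ[F != F2]: keep tuples satisfying F != F2 → {(19, b, k), (19, b, m), (19, k, b), (19, k, m), (19, m, b), (19, m, k), (24, q, r), (24, q, s), (24, q, t), (24, r, q), (24, r, s), (24, r, t), (24, s, q), (24, s, r), (24, s, t), (24, t, q), (24, t, r), (24, t, s)}
Projecting to F2, C (11 duplicate(s) eliminated): {(b, 19), (k, 19), (m, 19), (q, 24), (r, 24), (s, 24), (t, 24)}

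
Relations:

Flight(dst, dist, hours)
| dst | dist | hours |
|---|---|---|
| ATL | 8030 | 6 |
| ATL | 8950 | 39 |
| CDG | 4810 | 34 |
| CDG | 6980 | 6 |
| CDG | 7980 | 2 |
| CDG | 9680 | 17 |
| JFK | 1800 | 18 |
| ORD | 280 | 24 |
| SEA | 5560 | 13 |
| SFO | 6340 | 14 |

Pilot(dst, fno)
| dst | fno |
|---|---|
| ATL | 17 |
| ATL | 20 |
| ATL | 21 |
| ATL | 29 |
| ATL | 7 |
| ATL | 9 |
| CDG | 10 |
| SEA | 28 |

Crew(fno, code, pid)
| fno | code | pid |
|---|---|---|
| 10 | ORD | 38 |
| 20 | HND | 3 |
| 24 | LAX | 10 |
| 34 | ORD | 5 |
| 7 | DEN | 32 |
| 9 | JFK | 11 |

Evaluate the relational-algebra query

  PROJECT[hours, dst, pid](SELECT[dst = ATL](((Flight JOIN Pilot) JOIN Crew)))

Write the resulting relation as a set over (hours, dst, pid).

{(39, ATL, 11), (39, ATL, 3), (39, ATL, 32), (6, ATL, 11), (6, ATL, 3), (6, ATL, 32)}

Joining Flight and Pilot on dst yields {(ATL, 8030, 6, 17), (ATL, 8030, 6, 20), (ATL, 8030, 6, 21), (ATL, 8030, 6, 29), (ATL, 8030, 6, 7), (ATL, 8030, 6, 9), (ATL, 8950, 39, 17), (ATL, 8950, 39, 20), (ATL, 8950, 39, 21), (ATL, 8950, 39, 29), (ATL, 8950, 39, 7), (ATL, 8950, 39, 9), (CDG, 4810, 34, 10), (CDG, 6980, 6, 10), (CDG, 7980, 2, 10), (CDG, 9680, 17, 10), (SEA, 5560, 13, 28)}.
Joining (Flight JOIN Pilot) and Crew on fno yields {(ATL, 8030, 6, 20, HND, 3), (ATL, 8030, 6, 7, DEN, 32), (ATL, 8030, 6, 9, JFK, 11), (ATL, 8950, 39, 20, HND, 3), (ATL, 8950, 39, 7, DEN, 32), (ATL, 8950, 39, 9, JFK, 11), (CDG, 4810, 34, 10, ORD, 38), (CDG, 6980, 6, 10, ORD, 38), (CDG, 7980, 2, 10, ORD, 38), (CDG, 9680, 17, 10, ORD, 38)}.
Filtering on dst = ATL leaves {(ATL, 8030, 6, 20, HND, 3), (ATL, 8030, 6, 7, DEN, 32), (ATL, 8030, 6, 9, JFK, 11), (ATL, 8950, 39, 20, HND, 3), (ATL, 8950, 39, 7, DEN, 32), (ATL, 8950, 39, 9, JFK, 11)}.
π_{hours, dst, pid} gives {(39, ATL, 11), (39, ATL, 3), (39, ATL, 32), (6, ATL, 11), (6, ATL, 3), (6, ATL, 32)}.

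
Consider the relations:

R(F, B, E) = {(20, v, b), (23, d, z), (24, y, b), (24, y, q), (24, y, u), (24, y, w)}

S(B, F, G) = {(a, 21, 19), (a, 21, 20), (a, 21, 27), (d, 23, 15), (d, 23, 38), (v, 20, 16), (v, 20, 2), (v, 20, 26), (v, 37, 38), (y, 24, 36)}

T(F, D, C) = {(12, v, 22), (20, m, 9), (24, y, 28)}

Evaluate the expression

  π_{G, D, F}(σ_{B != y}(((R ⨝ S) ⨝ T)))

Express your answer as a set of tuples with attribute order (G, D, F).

Natural join on F, B: {(20, v, b, 16), (20, v, b, 2), (20, v, b, 26), (23, d, z, 15), (23, d, z, 38), (24, y, b, 36), (24, y, q, 36), (24, y, u, 36), (24, y, w, 36)}
Natural join on F: {(20, v, b, 16, m, 9), (20, v, b, 2, m, 9), (20, v, b, 26, m, 9), (24, y, b, 36, y, 28), (24, y, q, 36, y, 28), (24, y, u, 36, y, 28), (24, y, w, 36, y, 28)}
σ[B != y]: keep tuples satisfying B != y → {(20, v, b, 16, m, 9), (20, v, b, 2, m, 9), (20, v, b, 26, m, 9)}
Keep only column(s) G, D, F: {(16, m, 20), (2, m, 20), (26, m, 20)}

{(16, m, 20), (2, m, 20), (26, m, 20)}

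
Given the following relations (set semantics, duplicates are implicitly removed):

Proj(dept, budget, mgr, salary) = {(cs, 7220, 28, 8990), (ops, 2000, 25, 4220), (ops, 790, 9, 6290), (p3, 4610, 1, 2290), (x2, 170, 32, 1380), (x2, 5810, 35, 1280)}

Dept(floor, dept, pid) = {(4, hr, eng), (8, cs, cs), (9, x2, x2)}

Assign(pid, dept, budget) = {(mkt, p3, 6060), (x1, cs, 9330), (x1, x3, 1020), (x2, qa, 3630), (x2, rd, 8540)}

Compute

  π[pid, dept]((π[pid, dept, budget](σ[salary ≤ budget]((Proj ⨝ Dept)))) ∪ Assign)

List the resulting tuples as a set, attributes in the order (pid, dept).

Proj ⋈ Dept (natural join on dept): {(cs, 7220, 28, 8990, 8, cs), (x2, 170, 32, 1380, 9, x2), (x2, 5810, 35, 1280, 9, x2)}
Filtering on salary ≤ budget leaves {(x2, 5810, 35, 1280, 9, x2)}.
Keep only column(s) pid, dept, budget: {(x2, x2, 5810)}
Taking the union: {(mkt, p3, 6060), (x1, cs, 9330), (x1, x3, 1020), (x2, qa, 3630), (x2, rd, 8540), (x2, x2, 5810)}
Keep only column(s) pid, dept: {(mkt, p3), (x1, cs), (x1, x3), (x2, qa), (x2, rd), (x2, x2)}

{(mkt, p3), (x1, cs), (x1, x3), (x2, qa), (x2, rd), (x2, x2)}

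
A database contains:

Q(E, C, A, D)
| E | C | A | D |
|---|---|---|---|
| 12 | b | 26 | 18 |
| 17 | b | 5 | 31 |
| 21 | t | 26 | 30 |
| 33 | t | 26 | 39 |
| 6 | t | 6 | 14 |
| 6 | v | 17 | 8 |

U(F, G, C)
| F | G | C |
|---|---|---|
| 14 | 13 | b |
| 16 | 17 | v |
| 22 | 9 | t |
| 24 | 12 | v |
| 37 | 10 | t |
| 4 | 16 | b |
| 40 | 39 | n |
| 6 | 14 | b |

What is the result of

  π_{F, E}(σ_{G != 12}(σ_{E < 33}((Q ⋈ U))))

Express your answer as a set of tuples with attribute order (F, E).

Natural join on C: {(12, b, 26, 18, 14, 13), (12, b, 26, 18, 4, 16), (12, b, 26, 18, 6, 14), (17, b, 5, 31, 14, 13), (17, b, 5, 31, 4, 16), (17, b, 5, 31, 6, 14), (21, t, 26, 30, 22, 9), (21, t, 26, 30, 37, 10), (33, t, 26, 39, 22, 9), (33, t, 26, 39, 37, 10), (6, t, 6, 14, 22, 9), (6, t, 6, 14, 37, 10), (6, v, 17, 8, 16, 17), (6, v, 17, 8, 24, 12)}
Filtering on E < 33 leaves {(12, b, 26, 18, 14, 13), (12, b, 26, 18, 4, 16), (12, b, 26, 18, 6, 14), (17, b, 5, 31, 14, 13), (17, b, 5, 31, 4, 16), (17, b, 5, 31, 6, 14), (21, t, 26, 30, 22, 9), (21, t, 26, 30, 37, 10), (6, t, 6, 14, 22, 9), (6, t, 6, 14, 37, 10), (6, v, 17, 8, 16, 17), (6, v, 17, 8, 24, 12)}.
Filtering on G != 12 leaves {(12, b, 26, 18, 14, 13), (12, b, 26, 18, 4, 16), (12, b, 26, 18, 6, 14), (17, b, 5, 31, 14, 13), (17, b, 5, 31, 4, 16), (17, b, 5, 31, 6, 14), (21, t, 26, 30, 22, 9), (21, t, 26, 30, 37, 10), (6, t, 6, 14, 22, 9), (6, t, 6, 14, 37, 10), (6, v, 17, 8, 16, 17)}.
Keep only column(s) F, E: {(14, 12), (14, 17), (16, 6), (22, 21), (22, 6), (37, 21), (37, 6), (4, 12), (4, 17), (6, 12), (6, 17)}

{(14, 12), (14, 17), (16, 6), (22, 21), (22, 6), (37, 21), (37, 6), (4, 12), (4, 17), (6, 12), (6, 17)}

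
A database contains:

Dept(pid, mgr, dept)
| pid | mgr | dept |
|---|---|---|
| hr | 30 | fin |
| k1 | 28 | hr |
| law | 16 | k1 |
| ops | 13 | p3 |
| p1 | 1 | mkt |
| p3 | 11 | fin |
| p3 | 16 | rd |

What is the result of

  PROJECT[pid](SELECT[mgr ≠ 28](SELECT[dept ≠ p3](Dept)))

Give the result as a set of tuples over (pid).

{hr, law, p1, p3}

Apply σ_{dept ≠ p3}; surviving tuples: {(hr, 30, fin), (k1, 28, hr), (law, 16, k1), (p1, 1, mkt), (p3, 11, fin), (p3, 16, rd)}
Apply σ_{mgr ≠ 28}; surviving tuples: {(hr, 30, fin), (law, 16, k1), (p1, 1, mkt), (p3, 11, fin), (p3, 16, rd)}
π[pid]: project onto (pid) (1 duplicate(s) eliminated) → {hr, law, p1, p3}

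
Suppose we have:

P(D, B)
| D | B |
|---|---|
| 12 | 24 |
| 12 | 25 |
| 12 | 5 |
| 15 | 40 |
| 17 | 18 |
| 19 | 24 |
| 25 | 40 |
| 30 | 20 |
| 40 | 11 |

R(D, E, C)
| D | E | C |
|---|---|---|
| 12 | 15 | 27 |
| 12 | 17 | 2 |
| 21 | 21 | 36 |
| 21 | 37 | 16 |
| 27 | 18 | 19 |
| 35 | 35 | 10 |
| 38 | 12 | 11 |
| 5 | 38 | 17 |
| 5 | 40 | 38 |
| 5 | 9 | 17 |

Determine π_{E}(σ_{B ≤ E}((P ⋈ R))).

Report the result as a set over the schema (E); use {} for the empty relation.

{15, 17}

Joining P and R on D yields {(12, 24, 15, 27), (12, 24, 17, 2), (12, 25, 15, 27), (12, 25, 17, 2), (12, 5, 15, 27), (12, 5, 17, 2)}.
σ[B ≤ E]: keep tuples satisfying B ≤ E → {(12, 5, 15, 27), (12, 5, 17, 2)}
π[E]: project onto (E) → {15, 17}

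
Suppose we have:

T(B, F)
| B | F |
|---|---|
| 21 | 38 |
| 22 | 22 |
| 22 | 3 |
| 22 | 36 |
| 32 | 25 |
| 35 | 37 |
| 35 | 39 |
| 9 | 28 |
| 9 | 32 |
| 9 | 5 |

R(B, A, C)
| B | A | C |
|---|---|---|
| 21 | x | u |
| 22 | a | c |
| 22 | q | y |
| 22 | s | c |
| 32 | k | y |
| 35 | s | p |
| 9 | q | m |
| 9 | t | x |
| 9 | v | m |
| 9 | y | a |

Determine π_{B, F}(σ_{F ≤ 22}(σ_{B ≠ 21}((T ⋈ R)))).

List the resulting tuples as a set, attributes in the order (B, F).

{(22, 22), (22, 3), (9, 5)}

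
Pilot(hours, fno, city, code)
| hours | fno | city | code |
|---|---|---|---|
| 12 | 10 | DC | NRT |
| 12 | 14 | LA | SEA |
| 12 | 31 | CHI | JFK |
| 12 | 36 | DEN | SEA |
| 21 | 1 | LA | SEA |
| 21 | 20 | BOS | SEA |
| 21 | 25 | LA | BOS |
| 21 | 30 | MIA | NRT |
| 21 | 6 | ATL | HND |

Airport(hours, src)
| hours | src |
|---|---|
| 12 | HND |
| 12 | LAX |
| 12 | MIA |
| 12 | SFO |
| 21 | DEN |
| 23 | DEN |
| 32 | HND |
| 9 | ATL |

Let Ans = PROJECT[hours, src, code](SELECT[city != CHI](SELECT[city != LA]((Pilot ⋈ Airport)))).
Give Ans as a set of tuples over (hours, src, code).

{(12, HND, NRT), (12, HND, SEA), (12, LAX, NRT), (12, LAX, SEA), (12, MIA, NRT), (12, MIA, SEA), (12, SFO, NRT), (12, SFO, SEA), (21, DEN, HND), (21, DEN, NRT), (21, DEN, SEA)}

Joining Pilot and Airport on hours yields {(12, 10, DC, NRT, HND), (12, 10, DC, NRT, LAX), (12, 10, DC, NRT, MIA), (12, 10, DC, NRT, SFO), (12, 14, LA, SEA, HND), (12, 14, LA, SEA, LAX), (12, 14, LA, SEA, MIA), (12, 14, LA, SEA, SFO), (12, 31, CHI, JFK, HND), (12, 31, CHI, JFK, LAX), (12, 31, CHI, JFK, MIA), (12, 31, CHI, JFK, SFO), (12, 36, DEN, SEA, HND), (12, 36, DEN, SEA, LAX), (12, 36, DEN, SEA, MIA), (12, 36, DEN, SEA, SFO), (21, 1, LA, SEA, DEN), (21, 20, BOS, SEA, DEN), (21, 25, LA, BOS, DEN), (21, 30, MIA, NRT, DEN), (21, 6, ATL, HND, DEN)}.
Selection city != LA: {(12, 10, DC, NRT, HND), (12, 10, DC, NRT, LAX), (12, 10, DC, NRT, MIA), (12, 10, DC, NRT, SFO), (12, 31, CHI, JFK, HND), (12, 31, CHI, JFK, LAX), (12, 31, CHI, JFK, MIA), (12, 31, CHI, JFK, SFO), (12, 36, DEN, SEA, HND), (12, 36, DEN, SEA, LAX), (12, 36, DEN, SEA, MIA), (12, 36, DEN, SEA, SFO), (21, 20, BOS, SEA, DEN), (21, 30, MIA, NRT, DEN), (21, 6, ATL, HND, DEN)}
Selection city != CHI: {(12, 10, DC, NRT, HND), (12, 10, DC, NRT, LAX), (12, 10, DC, NRT, MIA), (12, 10, DC, NRT, SFO), (12, 36, DEN, SEA, HND), (12, 36, DEN, SEA, LAX), (12, 36, DEN, SEA, MIA), (12, 36, DEN, SEA, SFO), (21, 20, BOS, SEA, DEN), (21, 30, MIA, NRT, DEN), (21, 6, ATL, HND, DEN)}
π_{hours, src, code} gives {(12, HND, NRT), (12, HND, SEA), (12, LAX, NRT), (12, LAX, SEA), (12, MIA, NRT), (12, MIA, SEA), (12, SFO, NRT), (12, SFO, SEA), (21, DEN, HND), (21, DEN, NRT), (21, DEN, SEA)}.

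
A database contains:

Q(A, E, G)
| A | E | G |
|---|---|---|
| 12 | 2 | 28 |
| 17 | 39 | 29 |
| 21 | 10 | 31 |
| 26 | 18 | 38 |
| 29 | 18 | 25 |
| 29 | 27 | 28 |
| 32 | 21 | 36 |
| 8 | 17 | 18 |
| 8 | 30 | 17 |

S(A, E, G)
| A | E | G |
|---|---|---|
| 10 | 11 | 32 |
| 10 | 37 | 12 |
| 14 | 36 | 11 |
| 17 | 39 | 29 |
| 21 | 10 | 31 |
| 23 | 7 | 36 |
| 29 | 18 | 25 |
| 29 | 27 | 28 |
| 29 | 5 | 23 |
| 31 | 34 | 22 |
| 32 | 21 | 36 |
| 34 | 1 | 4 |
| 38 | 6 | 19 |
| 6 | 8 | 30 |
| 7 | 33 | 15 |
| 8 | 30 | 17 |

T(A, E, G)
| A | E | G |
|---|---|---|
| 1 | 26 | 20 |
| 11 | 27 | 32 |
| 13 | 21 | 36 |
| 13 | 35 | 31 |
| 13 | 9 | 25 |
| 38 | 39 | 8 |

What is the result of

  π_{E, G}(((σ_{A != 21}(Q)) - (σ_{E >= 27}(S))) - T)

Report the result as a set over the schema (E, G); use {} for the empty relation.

Apply σ_{A != 21}; surviving tuples: {(12, 2, 28), (17, 39, 29), (26, 18, 38), (29, 18, 25), (29, 27, 28), (32, 21, 36), (8, 17, 18), (8, 30, 17)}
Apply σ_{E >= 27}; surviving tuples: {(10, 37, 12), (14, 36, 11), (17, 39, 29), (29, 27, 28), (31, 34, 22), (7, 33, 15), (8, 30, 17)}
Difference: {(12, 2, 28), (17, 39, 29), (26, 18, 38), (29, 18, 25), (29, 27, 28), (32, 21, 36), (8, 17, 18), (8, 30, 17)} with {(10, 37, 12), (14, 36, 11), (17, 39, 29), (29, 27, 28), (31, 34, 22), (7, 33, 15), (8, 30, 17)} → {(12, 2, 28), (26, 18, 38), (29, 18, 25), (32, 21, 36), (8, 17, 18)}
Difference: {(12, 2, 28), (26, 18, 38), (29, 18, 25), (32, 21, 36), (8, 17, 18)} with {(1, 26, 20), (11, 27, 32), (13, 21, 36), (13, 35, 31), (13, 9, 25), (38, 39, 8)} → {(12, 2, 28), (26, 18, 38), (29, 18, 25), (32, 21, 36), (8, 17, 18)}
Keep only column(s) E, G: {(17, 18), (18, 25), (18, 38), (2, 28), (21, 36)}

{(17, 18), (18, 25), (18, 38), (2, 28), (21, 36)}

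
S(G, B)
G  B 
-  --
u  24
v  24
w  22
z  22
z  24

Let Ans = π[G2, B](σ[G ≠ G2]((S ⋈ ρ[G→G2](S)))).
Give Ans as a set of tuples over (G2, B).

{(u, 24), (v, 24), (w, 22), (z, 22), (z, 24)}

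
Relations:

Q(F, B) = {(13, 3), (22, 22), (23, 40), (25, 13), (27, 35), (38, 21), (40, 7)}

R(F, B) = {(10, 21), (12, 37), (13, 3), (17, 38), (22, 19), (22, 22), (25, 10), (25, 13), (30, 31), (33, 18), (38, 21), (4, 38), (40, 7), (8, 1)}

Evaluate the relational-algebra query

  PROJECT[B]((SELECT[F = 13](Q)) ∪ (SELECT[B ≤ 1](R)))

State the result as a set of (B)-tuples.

Filtering on F = 13 leaves {(13, 3)}.
Filtering on B ≤ 1 leaves {(8, 1)}.
Union: {(13, 3)} with {(8, 1)} → {(13, 3), (8, 1)}
π_{B} gives {1, 3}.

{1, 3}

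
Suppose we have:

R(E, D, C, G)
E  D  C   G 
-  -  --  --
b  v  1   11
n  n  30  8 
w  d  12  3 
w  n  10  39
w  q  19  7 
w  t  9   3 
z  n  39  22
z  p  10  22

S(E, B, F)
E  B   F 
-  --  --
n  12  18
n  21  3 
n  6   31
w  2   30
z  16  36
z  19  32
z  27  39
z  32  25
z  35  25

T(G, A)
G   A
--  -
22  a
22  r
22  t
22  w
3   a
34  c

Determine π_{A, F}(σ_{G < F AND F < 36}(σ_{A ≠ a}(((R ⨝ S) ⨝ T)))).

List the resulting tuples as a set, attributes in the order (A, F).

{(r, 25), (r, 32), (t, 25), (t, 32), (w, 25), (w, 32)}

R ⋈ S (natural join on E): {(n, n, 30, 8, 12, 18), (n, n, 30, 8, 21, 3), (n, n, 30, 8, 6, 31), (w, d, 12, 3, 2, 30), (w, n, 10, 39, 2, 30), (w, q, 19, 7, 2, 30), (w, t, 9, 3, 2, 30), (z, n, 39, 22, 16, 36), (z, n, 39, 22, 19, 32), (z, n, 39, 22, 27, 39), (z, n, 39, 22, 32, 25), (z, n, 39, 22, 35, 25), (z, p, 10, 22, 16, 36), (z, p, 10, 22, 19, 32), (z, p, 10, 22, 27, 39), (z, p, 10, 22, 32, 25), (z, p, 10, 22, 35, 25)}
(R ⨝ S) ⋈ T (natural join on G): {(w, d, 12, 3, 2, 30, a), (w, t, 9, 3, 2, 30, a), (z, n, 39, 22, 16, 36, a), (z, n, 39, 22, 16, 36, r), (z, n, 39, 22, 16, 36, t), (z, n, 39, 22, 16, 36, w), (z, n, 39, 22, 19, 32, a), (z, n, 39, 22, 19, 32, r), (z, n, 39, 22, 19, 32, t), (z, n, 39, 22, 19, 32, w), (z, n, 39, 22, 27, 39, a), (z, n, 39, 22, 27, 39, r), (z, n, 39, 22, 27, 39, t), (z, n, 39, 22, 27, 39, w), (z, n, 39, 22, 32, 25, a), (z, n, 39, 22, 32, 25, r), (z, n, 39, 22, 32, 25, t), (z, n, 39, 22, 32, 25, w), (z, n, 39, 22, 35, 25, a), (z, n, 39, 22, 35, 25, r), (z, n, 39, 22, 35, 25, t), (z, n, 39, 22, 35, 25, w), (z, p, 10, 22, 16, 36, a), (z, p, 10, 22, 16, 36, r), (z, p, 10, 22, 16, 36, t), (z, p, 10, 22, 16, 36, w), (z, p, 10, 22, 19, 32, a), (z, p, 10, 22, 19, 32, r), (z, p, 10, 22, 19, 32, t), (z, p, 10, 22, 19, 32, w), (z, p, 10, 22, 27, 39, a), (z, p, 10, 22, 27, 39, r), (z, p, 10, 22, 27, 39, t), (z, p, 10, 22, 27, 39, w), (z, p, 10, 22, 32, 25, a), (z, p, 10, 22, 32, 25, r), (z, p, 10, 22, 32, 25, t), (z, p, 10, 22, 32, 25, w), (z, p, 10, 22, 35, 25, a), (z, p, 10, 22, 35, 25, r), (z, p, 10, 22, 35, 25, t), (z, p, 10, 22, 35, 25, w)}
Apply σ_{A ≠ a}; surviving tuples: {(z, n, 39, 22, 16, 36, r), (z, n, 39, 22, 16, 36, t), (z, n, 39, 22, 16, 36, w), (z, n, 39, 22, 19, 32, r), (z, n, 39, 22, 19, 32, t), (z, n, 39, 22, 19, 32, w), (z, n, 39, 22, 27, 39, r), (z, n, 39, 22, 27, 39, t), (z, n, 39, 22, 27, 39, w), (z, n, 39, 22, 32, 25, r), (z, n, 39, 22, 32, 25, t), (z, n, 39, 22, 32, 25, w), (z, n, 39, 22, 35, 25, r), (z, n, 39, 22, 35, 25, t), (z, n, 39, 22, 35, 25, w), (z, p, 10, 22, 16, 36, r), (z, p, 10, 22, 16, 36, t), (z, p, 10, 22, 16, 36, w), (z, p, 10, 22, 19, 32, r), (z, p, 10, 22, 19, 32, t), (z, p, 10, 22, 19, 32, w), (z, p, 10, 22, 27, 39, r), (z, p, 10, 22, 27, 39, t), (z, p, 10, 22, 27, 39, w), (z, p, 10, 22, 32, 25, r), (z, p, 10, 22, 32, 25, t), (z, p, 10, 22, 32, 25, w), (z, p, 10, 22, 35, 25, r), (z, p, 10, 22, 35, 25, t), (z, p, 10, 22, 35, 25, w)}
Apply σ_{G < F AND F < 36}; surviving tuples: {(z, n, 39, 22, 19, 32, r), (z, n, 39, 22, 19, 32, t), (z, n, 39, 22, 19, 32, w), (z, n, 39, 22, 32, 25, r), (z, n, 39, 22, 32, 25, t), (z, n, 39, 22, 32, 25, w), (z, n, 39, 22, 35, 25, r), (z, n, 39, 22, 35, 25, t), (z, n, 39, 22, 35, 25, w), (z, p, 10, 22, 19, 32, r), (z, p, 10, 22, 19, 32, t), (z, p, 10, 22, 19, 32, w), (z, p, 10, 22, 32, 25, r), (z, p, 10, 22, 32, 25, t), (z, p, 10, 22, 32, 25, w), (z, p, 10, 22, 35, 25, r), (z, p, 10, 22, 35, 25, t), (z, p, 10, 22, 35, 25, w)}
π_{A, F} gives {(r, 25), (r, 32), (t, 25), (t, 32), (w, 25), (w, 32)} (12 duplicate(s) eliminated).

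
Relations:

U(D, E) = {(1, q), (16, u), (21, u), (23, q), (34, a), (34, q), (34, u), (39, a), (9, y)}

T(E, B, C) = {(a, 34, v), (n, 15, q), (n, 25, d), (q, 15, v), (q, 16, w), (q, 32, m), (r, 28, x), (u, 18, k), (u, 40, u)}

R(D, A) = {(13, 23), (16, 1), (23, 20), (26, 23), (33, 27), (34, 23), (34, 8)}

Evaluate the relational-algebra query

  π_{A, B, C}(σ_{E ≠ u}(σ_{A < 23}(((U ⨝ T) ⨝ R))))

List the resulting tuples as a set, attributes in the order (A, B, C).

Joining U and T on E yields {(1, q, 15, v), (1, q, 16, w), (1, q, 32, m), (16, u, 18, k), (16, u, 40, u), (21, u, 18, k), (21, u, 40, u), (23, q, 15, v), (23, q, 16, w), (23, q, 32, m), (34, a, 34, v), (34, q, 15, v), (34, q, 16, w), (34, q, 32, m), (34, u, 18, k), (34, u, 40, u), (39, a, 34, v)}.
Joining (U ⨝ T) and R on D yields {(16, u, 18, k, 1), (16, u, 40, u, 1), (23, q, 15, v, 20), (23, q, 16, w, 20), (23, q, 32, m, 20), (34, a, 34, v, 23), (34, a, 34, v, 8), (34, q, 15, v, 23), (34, q, 15, v, 8), (34, q, 16, w, 23), (34, q, 16, w, 8), (34, q, 32, m, 23), (34, q, 32, m, 8), (34, u, 18, k, 23), (34, u, 18, k, 8), (34, u, 40, u, 23), (34, u, 40, u, 8)}.
σ[A < 23]: keep tuples satisfying A < 23 → {(16, u, 18, k, 1), (16, u, 40, u, 1), (23, q, 15, v, 20), (23, q, 16, w, 20), (23, q, 32, m, 20), (34, a, 34, v, 8), (34, q, 15, v, 8), (34, q, 16, w, 8), (34, q, 32, m, 8), (34, u, 18, k, 8), (34, u, 40, u, 8)}
σ[E ≠ u]: keep tuples satisfying E ≠ u → {(23, q, 15, v, 20), (23, q, 16, w, 20), (23, q, 32, m, 20), (34, a, 34, v, 8), (34, q, 15, v, 8), (34, q, 16, w, 8), (34, q, 32, m, 8)}
π[A, B, C]: project onto (A, B, C) → {(20, 15, v), (20, 16, w), (20, 32, m), (8, 15, v), (8, 16, w), (8, 32, m), (8, 34, v)}

{(20, 15, v), (20, 16, w), (20, 32, m), (8, 15, v), (8, 16, w), (8, 32, m), (8, 34, v)}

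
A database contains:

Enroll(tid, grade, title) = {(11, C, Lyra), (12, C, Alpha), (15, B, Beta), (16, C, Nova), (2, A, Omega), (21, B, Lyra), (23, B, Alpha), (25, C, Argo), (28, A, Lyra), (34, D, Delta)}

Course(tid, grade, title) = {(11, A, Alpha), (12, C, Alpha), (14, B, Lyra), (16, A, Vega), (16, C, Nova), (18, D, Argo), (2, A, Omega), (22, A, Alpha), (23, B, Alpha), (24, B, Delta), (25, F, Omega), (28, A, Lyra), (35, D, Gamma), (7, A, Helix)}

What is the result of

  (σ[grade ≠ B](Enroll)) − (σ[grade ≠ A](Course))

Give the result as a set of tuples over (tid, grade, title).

{(11, C, Lyra), (2, A, Omega), (25, C, Argo), (28, A, Lyra), (34, D, Delta)}

Selection grade ≠ B: {(11, C, Lyra), (12, C, Alpha), (16, C, Nova), (2, A, Omega), (25, C, Argo), (28, A, Lyra), (34, D, Delta)}
Selection grade ≠ A: {(12, C, Alpha), (14, B, Lyra), (16, C, Nova), (18, D, Argo), (23, B, Alpha), (24, B, Delta), (25, F, Omega), (35, D, Gamma)}
Taking the difference: {(11, C, Lyra), (2, A, Omega), (25, C, Argo), (28, A, Lyra), (34, D, Delta)}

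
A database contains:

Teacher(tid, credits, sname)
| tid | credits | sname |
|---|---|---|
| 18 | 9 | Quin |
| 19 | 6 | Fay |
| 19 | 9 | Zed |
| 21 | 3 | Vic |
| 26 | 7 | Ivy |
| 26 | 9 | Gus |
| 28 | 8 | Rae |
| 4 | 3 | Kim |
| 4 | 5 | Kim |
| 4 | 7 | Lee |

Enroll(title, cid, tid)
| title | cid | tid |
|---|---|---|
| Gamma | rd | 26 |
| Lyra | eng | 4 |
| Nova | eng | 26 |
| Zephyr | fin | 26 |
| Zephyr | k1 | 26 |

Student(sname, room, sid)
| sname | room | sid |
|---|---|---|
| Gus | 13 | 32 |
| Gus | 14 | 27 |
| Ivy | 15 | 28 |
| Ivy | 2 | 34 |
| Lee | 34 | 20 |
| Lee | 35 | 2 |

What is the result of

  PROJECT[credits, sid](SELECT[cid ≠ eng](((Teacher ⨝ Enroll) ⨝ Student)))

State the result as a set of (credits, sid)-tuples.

Natural join on tid: {(26, 7, Ivy, Gamma, rd), (26, 7, Ivy, Nova, eng), (26, 7, Ivy, Zephyr, fin), (26, 7, Ivy, Zephyr, k1), (26, 9, Gus, Gamma, rd), (26, 9, Gus, Nova, eng), (26, 9, Gus, Zephyr, fin), (26, 9, Gus, Zephyr, k1), (4, 3, Kim, Lyra, eng), (4, 5, Kim, Lyra, eng), (4, 7, Lee, Lyra, eng)}
Natural join on sname: {(26, 7, Ivy, Gamma, rd, 15, 28), (26, 7, Ivy, Gamma, rd, 2, 34), (26, 7, Ivy, Nova, eng, 15, 28), (26, 7, Ivy, Nova, eng, 2, 34), (26, 7, Ivy, Zephyr, fin, 15, 28), (26, 7, Ivy, Zephyr, fin, 2, 34), (26, 7, Ivy, Zephyr, k1, 15, 28), (26, 7, Ivy, Zephyr, k1, 2, 34), (26, 9, Gus, Gamma, rd, 13, 32), (26, 9, Gus, Gamma, rd, 14, 27), (26, 9, Gus, Nova, eng, 13, 32), (26, 9, Gus, Nova, eng, 14, 27), (26, 9, Gus, Zephyr, fin, 13, 32), (26, 9, Gus, Zephyr, fin, 14, 27), (26, 9, Gus, Zephyr, k1, 13, 32), (26, 9, Gus, Zephyr, k1, 14, 27), (4, 7, Lee, Lyra, eng, 34, 20), (4, 7, Lee, Lyra, eng, 35, 2)}
Selection cid ≠ eng: {(26, 7, Ivy, Gamma, rd, 15, 28), (26, 7, Ivy, Gamma, rd, 2, 34), (26, 7, Ivy, Zephyr, fin, 15, 28), (26, 7, Ivy, Zephyr, fin, 2, 34), (26, 7, Ivy, Zephyr, k1, 15, 28), (26, 7, Ivy, Zephyr, k1, 2, 34), (26, 9, Gus, Gamma, rd, 13, 32), (26, 9, Gus, Gamma, rd, 14, 27), (26, 9, Gus, Zephyr, fin, 13, 32), (26, 9, Gus, Zephyr, fin, 14, 27), (26, 9, Gus, Zephyr, k1, 13, 32), (26, 9, Gus, Zephyr, k1, 14, 27)}
π[credits, sid]: project onto (credits, sid) (8 duplicate(s) eliminated) → {(7, 28), (7, 34), (9, 27), (9, 32)}

{(7, 28), (7, 34), (9, 27), (9, 32)}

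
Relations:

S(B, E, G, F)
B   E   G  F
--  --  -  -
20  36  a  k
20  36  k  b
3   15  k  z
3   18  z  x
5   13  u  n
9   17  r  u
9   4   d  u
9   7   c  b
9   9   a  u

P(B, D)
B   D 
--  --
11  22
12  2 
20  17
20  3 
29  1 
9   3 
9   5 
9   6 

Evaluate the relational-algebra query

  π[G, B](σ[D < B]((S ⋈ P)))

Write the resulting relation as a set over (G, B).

{(a, 20), (a, 9), (c, 9), (d, 9), (k, 20), (r, 9)}

Natural join on B: {(20, 36, a, k, 17), (20, 36, a, k, 3), (20, 36, k, b, 17), (20, 36, k, b, 3), (9, 17, r, u, 3), (9, 17, r, u, 5), (9, 17, r, u, 6), (9, 4, d, u, 3), (9, 4, d, u, 5), (9, 4, d, u, 6), (9, 7, c, b, 3), (9, 7, c, b, 5), (9, 7, c, b, 6), (9, 9, a, u, 3), (9, 9, a, u, 5), (9, 9, a, u, 6)}
Selection D < B: {(20, 36, a, k, 17), (20, 36, a, k, 3), (20, 36, k, b, 17), (20, 36, k, b, 3), (9, 17, r, u, 3), (9, 17, r, u, 5), (9, 17, r, u, 6), (9, 4, d, u, 3), (9, 4, d, u, 5), (9, 4, d, u, 6), (9, 7, c, b, 3), (9, 7, c, b, 5), (9, 7, c, b, 6), (9, 9, a, u, 3), (9, 9, a, u, 5), (9, 9, a, u, 6)}
Keep only column(s) G, B (10 duplicate(s) eliminated): {(a, 20), (a, 9), (c, 9), (d, 9), (k, 20), (r, 9)}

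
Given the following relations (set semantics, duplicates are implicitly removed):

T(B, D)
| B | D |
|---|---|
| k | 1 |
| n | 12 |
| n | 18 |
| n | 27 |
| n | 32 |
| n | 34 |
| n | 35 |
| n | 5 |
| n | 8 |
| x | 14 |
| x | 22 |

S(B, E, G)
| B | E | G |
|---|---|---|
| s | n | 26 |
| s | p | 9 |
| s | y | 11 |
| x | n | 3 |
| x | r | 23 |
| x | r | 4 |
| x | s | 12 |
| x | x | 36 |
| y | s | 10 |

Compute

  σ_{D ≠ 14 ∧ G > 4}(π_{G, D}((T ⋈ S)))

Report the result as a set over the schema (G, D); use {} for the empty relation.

T ⋈ S (natural join on B): {(x, 14, n, 3), (x, 14, r, 23), (x, 14, r, 4), (x, 14, s, 12), (x, 14, x, 36), (x, 22, n, 3), (x, 22, r, 23), (x, 22, r, 4), (x, 22, s, 12), (x, 22, x, 36)}
π[G, D]: project onto (G, D) → {(12, 14), (12, 22), (23, 14), (23, 22), (3, 14), (3, 22), (36, 14), (36, 22), (4, 14), (4, 22)}
Selection D ≠ 14 ∧ G > 4: {(12, 22), (23, 22), (36, 22)}

{(12, 22), (23, 22), (36, 22)}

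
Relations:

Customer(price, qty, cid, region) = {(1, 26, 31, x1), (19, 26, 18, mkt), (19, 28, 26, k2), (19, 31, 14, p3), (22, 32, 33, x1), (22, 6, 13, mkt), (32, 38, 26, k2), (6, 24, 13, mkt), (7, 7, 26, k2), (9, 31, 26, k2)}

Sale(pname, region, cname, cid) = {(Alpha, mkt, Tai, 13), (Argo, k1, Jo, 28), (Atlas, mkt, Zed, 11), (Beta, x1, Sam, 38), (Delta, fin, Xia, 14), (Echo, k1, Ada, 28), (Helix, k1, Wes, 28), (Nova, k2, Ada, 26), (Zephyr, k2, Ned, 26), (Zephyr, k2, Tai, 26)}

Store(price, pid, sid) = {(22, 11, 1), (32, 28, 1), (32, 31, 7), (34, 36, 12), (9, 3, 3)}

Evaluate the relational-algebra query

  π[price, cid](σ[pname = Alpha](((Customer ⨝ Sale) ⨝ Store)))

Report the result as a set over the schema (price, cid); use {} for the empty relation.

Joining Customer and Sale on cid, region yields {(19, 28, 26, k2, Nova, Ada), (19, 28, 26, k2, Zephyr, Ned), (19, 28, 26, k2, Zephyr, Tai), (22, 6, 13, mkt, Alpha, Tai), (32, 38, 26, k2, Nova, Ada), (32, 38, 26, k2, Zephyr, Ned), (32, 38, 26, k2, Zephyr, Tai), (6, 24, 13, mkt, Alpha, Tai), (7, 7, 26, k2, Nova, Ada), (7, 7, 26, k2, Zephyr, Ned), (7, 7, 26, k2, Zephyr, Tai), (9, 31, 26, k2, Nova, Ada), (9, 31, 26, k2, Zephyr, Ned), (9, 31, 26, k2, Zephyr, Tai)}.
Joining (Customer ⨝ Sale) and Store on price yields {(22, 6, 13, mkt, Alpha, Tai, 11, 1), (32, 38, 26, k2, Nova, Ada, 28, 1), (32, 38, 26, k2, Nova, Ada, 31, 7), (32, 38, 26, k2, Zephyr, Ned, 28, 1), (32, 38, 26, k2, Zephyr, Ned, 31, 7), (32, 38, 26, k2, Zephyr, Tai, 28, 1), (32, 38, 26, k2, Zephyr, Tai, 31, 7), (9, 31, 26, k2, Nova, Ada, 3, 3), (9, 31, 26, k2, Zephyr, Ned, 3, 3), (9, 31, 26, k2, Zephyr, Tai, 3, 3)}.
σ[pname = Alpha]: keep tuples satisfying pname = Alpha → {(22, 6, 13, mkt, Alpha, Tai, 11, 1)}
Keep only column(s) price, cid: {(22, 13)}

{(22, 13)}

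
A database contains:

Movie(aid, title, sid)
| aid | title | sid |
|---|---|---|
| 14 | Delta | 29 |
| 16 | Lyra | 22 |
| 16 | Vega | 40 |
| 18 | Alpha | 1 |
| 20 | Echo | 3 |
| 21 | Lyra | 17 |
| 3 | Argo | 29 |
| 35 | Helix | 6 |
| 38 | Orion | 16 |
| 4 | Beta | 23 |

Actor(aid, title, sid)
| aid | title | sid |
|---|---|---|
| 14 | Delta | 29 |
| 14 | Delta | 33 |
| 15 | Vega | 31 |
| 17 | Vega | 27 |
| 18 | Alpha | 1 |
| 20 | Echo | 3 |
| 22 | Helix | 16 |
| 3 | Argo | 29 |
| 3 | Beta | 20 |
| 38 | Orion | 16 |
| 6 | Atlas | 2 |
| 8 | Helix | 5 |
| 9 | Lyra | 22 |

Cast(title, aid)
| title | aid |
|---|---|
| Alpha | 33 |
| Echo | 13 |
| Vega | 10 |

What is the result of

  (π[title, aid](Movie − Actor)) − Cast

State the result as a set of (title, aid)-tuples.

{(Beta, 4), (Helix, 35), (Lyra, 16), (Lyra, 21), (Vega, 16)}

Difference: {(14, Delta, 29), (16, Lyra, 22), (16, Vega, 40), (18, Alpha, 1), (20, Echo, 3), (21, Lyra, 17), (3, Argo, 29), (35, Helix, 6), (38, Orion, 16), (4, Beta, 23)} with {(14, Delta, 29), (14, Delta, 33), (15, Vega, 31), (17, Vega, 27), (18, Alpha, 1), (20, Echo, 3), (22, Helix, 16), (3, Argo, 29), (3, Beta, 20), (38, Orion, 16), (6, Atlas, 2), (8, Helix, 5), (9, Lyra, 22)} → {(16, Lyra, 22), (16, Vega, 40), (21, Lyra, 17), (35, Helix, 6), (4, Beta, 23)}
Projecting to title, aid: {(Beta, 4), (Helix, 35), (Lyra, 16), (Lyra, 21), (Vega, 16)}
Difference: {(Beta, 4), (Helix, 35), (Lyra, 16), (Lyra, 21), (Vega, 16)} with {(Alpha, 33), (Echo, 13), (Vega, 10)} → {(Beta, 4), (Helix, 35), (Lyra, 16), (Lyra, 21), (Vega, 16)}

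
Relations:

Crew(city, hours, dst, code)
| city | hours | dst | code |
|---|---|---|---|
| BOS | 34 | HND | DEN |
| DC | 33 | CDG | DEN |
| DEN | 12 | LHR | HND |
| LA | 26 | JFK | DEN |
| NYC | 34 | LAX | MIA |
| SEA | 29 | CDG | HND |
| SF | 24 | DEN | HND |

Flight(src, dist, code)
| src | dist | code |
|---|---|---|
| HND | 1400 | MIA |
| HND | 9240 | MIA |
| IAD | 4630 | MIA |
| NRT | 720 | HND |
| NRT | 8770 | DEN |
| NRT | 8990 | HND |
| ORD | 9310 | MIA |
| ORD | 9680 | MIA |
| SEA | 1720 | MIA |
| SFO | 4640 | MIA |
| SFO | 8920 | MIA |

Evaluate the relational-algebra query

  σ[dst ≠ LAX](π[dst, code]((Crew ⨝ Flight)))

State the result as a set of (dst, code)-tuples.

Joining Crew and Flight on code yields {(BOS, 34, HND, DEN, NRT, 8770), (DC, 33, CDG, DEN, NRT, 8770), (DEN, 12, LHR, HND, NRT, 720), (DEN, 12, LHR, HND, NRT, 8990), (LA, 26, JFK, DEN, NRT, 8770), (NYC, 34, LAX, MIA, HND, 1400), (NYC, 34, LAX, MIA, HND, 9240), (NYC, 34, LAX, MIA, IAD, 4630), (NYC, 34, LAX, MIA, ORD, 9310), (NYC, 34, LAX, MIA, ORD, 9680), (NYC, 34, LAX, MIA, SEA, 1720), (NYC, 34, LAX, MIA, SFO, 4640), (NYC, 34, LAX, MIA, SFO, 8920), (SEA, 29, CDG, HND, NRT, 720), (SEA, 29, CDG, HND, NRT, 8990), (SF, 24, DEN, HND, NRT, 720), (SF, 24, DEN, HND, NRT, 8990)}.
π[dst, code]: project onto (dst, code) (10 duplicate(s) eliminated) → {(CDG, DEN), (CDG, HND), (DEN, HND), (HND, DEN), (JFK, DEN), (LAX, MIA), (LHR, HND)}
Selection dst ≠ LAX: {(CDG, DEN), (CDG, HND), (DEN, HND), (HND, DEN), (JFK, DEN), (LHR, HND)}

{(CDG, DEN), (CDG, HND), (DEN, HND), (HND, DEN), (JFK, DEN), (LHR, HND)}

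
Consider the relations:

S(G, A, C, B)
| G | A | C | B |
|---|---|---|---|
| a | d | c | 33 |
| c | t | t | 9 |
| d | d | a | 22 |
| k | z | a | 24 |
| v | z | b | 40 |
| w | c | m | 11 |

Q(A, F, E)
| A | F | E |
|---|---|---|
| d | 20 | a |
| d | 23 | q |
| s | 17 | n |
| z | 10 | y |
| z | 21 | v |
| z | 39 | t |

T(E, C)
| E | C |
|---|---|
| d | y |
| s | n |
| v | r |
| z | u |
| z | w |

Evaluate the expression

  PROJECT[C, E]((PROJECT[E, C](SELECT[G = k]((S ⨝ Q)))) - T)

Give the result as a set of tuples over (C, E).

Joining S and Q on A yields {(a, d, c, 33, 20, a), (a, d, c, 33, 23, q), (d, d, a, 22, 20, a), (d, d, a, 22, 23, q), (k, z, a, 24, 10, y), (k, z, a, 24, 21, v), (k, z, a, 24, 39, t), (v, z, b, 40, 10, y), (v, z, b, 40, 21, v), (v, z, b, 40, 39, t)}.
σ[G = k]: keep tuples satisfying G = k → {(k, z, a, 24, 10, y), (k, z, a, 24, 21, v), (k, z, a, 24, 39, t)}
π[E, C]: project onto (E, C) → {(t, a), (v, a), (y, a)}
Difference: {(t, a), (v, a), (y, a)} with {(d, y), (s, n), (v, r), (z, u), (z, w)} → {(t, a), (v, a), (y, a)}
π[C, E]: project onto (C, E) → {(a, t), (a, v), (a, y)}

{(a, t), (a, v), (a, y)}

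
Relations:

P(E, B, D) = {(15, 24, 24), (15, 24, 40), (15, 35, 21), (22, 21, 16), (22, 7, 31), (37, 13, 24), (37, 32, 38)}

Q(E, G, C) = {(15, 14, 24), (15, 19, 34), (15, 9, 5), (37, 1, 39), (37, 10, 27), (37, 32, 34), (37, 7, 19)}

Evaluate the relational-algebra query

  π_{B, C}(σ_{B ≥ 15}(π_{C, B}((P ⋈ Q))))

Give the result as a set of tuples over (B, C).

{(24, 24), (24, 34), (24, 5), (32, 19), (32, 27), (32, 34), (32, 39), (35, 24), (35, 34), (35, 5)}

P ⋈ Q (natural join on E): {(15, 24, 24, 14, 24), (15, 24, 24, 19, 34), (15, 24, 24, 9, 5), (15, 24, 40, 14, 24), (15, 24, 40, 19, 34), (15, 24, 40, 9, 5), (15, 35, 21, 14, 24), (15, 35, 21, 19, 34), (15, 35, 21, 9, 5), (37, 13, 24, 1, 39), (37, 13, 24, 10, 27), (37, 13, 24, 32, 34), (37, 13, 24, 7, 19), (37, 32, 38, 1, 39), (37, 32, 38, 10, 27), (37, 32, 38, 32, 34), (37, 32, 38, 7, 19)}
π_{C, B} gives {(19, 13), (19, 32), (24, 24), (24, 35), (27, 13), (27, 32), (34, 13), (34, 24), (34, 32), (34, 35), (39, 13), (39, 32), (5, 24), (5, 35)} (3 duplicate(s) eliminated).
Apply σ_{B ≥ 15}; surviving tuples: {(19, 32), (24, 24), (24, 35), (27, 32), (34, 24), (34, 32), (34, 35), (39, 32), (5, 24), (5, 35)}
π_{B, C} gives {(24, 24), (24, 34), (24, 5), (32, 19), (32, 27), (32, 34), (32, 39), (35, 24), (35, 34), (35, 5)}.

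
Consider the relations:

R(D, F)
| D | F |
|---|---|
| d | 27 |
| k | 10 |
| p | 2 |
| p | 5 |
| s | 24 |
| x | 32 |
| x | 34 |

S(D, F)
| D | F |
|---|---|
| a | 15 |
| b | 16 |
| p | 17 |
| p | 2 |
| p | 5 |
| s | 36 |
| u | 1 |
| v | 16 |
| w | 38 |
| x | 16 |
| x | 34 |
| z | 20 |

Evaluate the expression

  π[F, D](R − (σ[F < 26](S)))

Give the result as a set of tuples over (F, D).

{(10, k), (24, s), (27, d), (32, x), (34, x)}

Filtering on F < 26 leaves {(a, 15), (b, 16), (p, 17), (p, 2), (p, 5), (u, 1), (v, 16), (x, 16), (z, 20)}.
Difference: {(d, 27), (k, 10), (p, 2), (p, 5), (s, 24), (x, 32), (x, 34)} with {(a, 15), (b, 16), (p, 17), (p, 2), (p, 5), (u, 1), (v, 16), (x, 16), (z, 20)} → {(d, 27), (k, 10), (s, 24), (x, 32), (x, 34)}
Keep only column(s) F, D: {(10, k), (24, s), (27, d), (32, x), (34, x)}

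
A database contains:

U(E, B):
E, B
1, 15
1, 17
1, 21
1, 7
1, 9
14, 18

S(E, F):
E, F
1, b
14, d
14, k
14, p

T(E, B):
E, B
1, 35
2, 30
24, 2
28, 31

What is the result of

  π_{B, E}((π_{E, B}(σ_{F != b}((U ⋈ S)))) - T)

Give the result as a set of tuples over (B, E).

Natural join on E: {(1, 15, b), (1, 17, b), (1, 21, b), (1, 7, b), (1, 9, b), (14, 18, d), (14, 18, k), (14, 18, p)}
Selection F != b: {(14, 18, d), (14, 18, k), (14, 18, p)}
π_{E, B} gives {(14, 18)} (2 duplicate(s) eliminated).
Set difference of the two operands is {(14, 18)}.
π_{B, E} gives {(18, 14)}.

{(18, 14)}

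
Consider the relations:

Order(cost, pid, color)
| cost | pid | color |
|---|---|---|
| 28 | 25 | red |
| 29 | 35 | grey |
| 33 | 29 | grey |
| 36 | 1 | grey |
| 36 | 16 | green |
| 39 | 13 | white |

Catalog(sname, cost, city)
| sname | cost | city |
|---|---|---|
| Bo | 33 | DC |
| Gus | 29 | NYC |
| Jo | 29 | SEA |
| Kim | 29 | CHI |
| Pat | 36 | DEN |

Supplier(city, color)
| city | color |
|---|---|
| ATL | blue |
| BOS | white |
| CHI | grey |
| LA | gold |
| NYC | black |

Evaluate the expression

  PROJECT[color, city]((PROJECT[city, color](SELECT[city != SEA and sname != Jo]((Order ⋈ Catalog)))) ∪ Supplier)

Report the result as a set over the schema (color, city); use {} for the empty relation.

{(black, NYC), (blue, ATL), (gold, LA), (green, DEN), (grey, CHI), (grey, DC), (grey, DEN), (grey, NYC), (white, BOS)}

Natural join on cost: {(29, 35, grey, Gus, NYC), (29, 35, grey, Jo, SEA), (29, 35, grey, Kim, CHI), (33, 29, grey, Bo, DC), (36, 1, grey, Pat, DEN), (36, 16, green, Pat, DEN)}
Selection city != SEA and sname != Jo: {(29, 35, grey, Gus, NYC), (29, 35, grey, Kim, CHI), (33, 29, grey, Bo, DC), (36, 1, grey, Pat, DEN), (36, 16, green, Pat, DEN)}
Keep only column(s) city, color: {(CHI, grey), (DC, grey), (DEN, green), (DEN, grey), (NYC, grey)}
Taking the union: {(ATL, blue), (BOS, white), (CHI, grey), (DC, grey), (DEN, green), (DEN, grey), (LA, gold), (NYC, black), (NYC, grey)}
Keep only column(s) color, city: {(black, NYC), (blue, ATL), (gold, LA), (green, DEN), (grey, CHI), (grey, DC), (grey, DEN), (grey, NYC), (white, BOS)}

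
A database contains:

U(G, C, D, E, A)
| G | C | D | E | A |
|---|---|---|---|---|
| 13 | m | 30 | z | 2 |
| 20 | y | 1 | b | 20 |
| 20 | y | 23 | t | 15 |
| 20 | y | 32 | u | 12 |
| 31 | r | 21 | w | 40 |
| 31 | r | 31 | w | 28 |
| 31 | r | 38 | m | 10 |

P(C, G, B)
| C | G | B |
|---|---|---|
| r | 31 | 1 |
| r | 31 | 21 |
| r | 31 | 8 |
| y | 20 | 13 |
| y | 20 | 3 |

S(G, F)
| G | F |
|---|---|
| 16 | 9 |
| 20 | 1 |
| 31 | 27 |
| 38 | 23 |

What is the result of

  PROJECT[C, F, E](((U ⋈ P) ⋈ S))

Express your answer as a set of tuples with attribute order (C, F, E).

U ⋈ P (natural join on G, C): {(20, y, 1, b, 20, 13), (20, y, 1, b, 20, 3), (20, y, 23, t, 15, 13), (20, y, 23, t, 15, 3), (20, y, 32, u, 12, 13), (20, y, 32, u, 12, 3), (31, r, 21, w, 40, 1), (31, r, 21, w, 40, 21), (31, r, 21, w, 40, 8), (31, r, 31, w, 28, 1), (31, r, 31, w, 28, 21), (31, r, 31, w, 28, 8), (31, r, 38, m, 10, 1), (31, r, 38, m, 10, 21), (31, r, 38, m, 10, 8)}
(U ⋈ P) ⋈ S (natural join on G): {(20, y, 1, b, 20, 13, 1), (20, y, 1, b, 20, 3, 1), (20, y, 23, t, 15, 13, 1), (20, y, 23, t, 15, 3, 1), (20, y, 32, u, 12, 13, 1), (20, y, 32, u, 12, 3, 1), (31, r, 21, w, 40, 1, 27), (31, r, 21, w, 40, 21, 27), (31, r, 21, w, 40, 8, 27), (31, r, 31, w, 28, 1, 27), (31, r, 31, w, 28, 21, 27), (31, r, 31, w, 28, 8, 27), (31, r, 38, m, 10, 1, 27), (31, r, 38, m, 10, 21, 27), (31, r, 38, m, 10, 8, 27)}
Projecting to C, F, E (10 duplicate(s) eliminated): {(r, 27, m), (r, 27, w), (y, 1, b), (y, 1, t), (y, 1, u)}

{(r, 27, m), (r, 27, w), (y, 1, b), (y, 1, t), (y, 1, u)}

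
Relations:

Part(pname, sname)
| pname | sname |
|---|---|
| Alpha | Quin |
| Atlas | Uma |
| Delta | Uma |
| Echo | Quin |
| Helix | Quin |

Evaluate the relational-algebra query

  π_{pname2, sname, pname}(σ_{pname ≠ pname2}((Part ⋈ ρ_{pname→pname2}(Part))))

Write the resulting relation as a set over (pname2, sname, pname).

{(Alpha, Quin, Echo), (Alpha, Quin, Helix), (Atlas, Uma, Delta), (Delta, Uma, Atlas), (Echo, Quin, Alpha), (Echo, Quin, Helix), (Helix, Quin, Alpha), (Helix, Quin, Echo)}

ρ[pname→pname2]: schema becomes (pname2, sname); tuples unchanged.
Natural join on sname: {(Alpha, Quin, Alpha), (Alpha, Quin, Echo), (Alpha, Quin, Helix), (Atlas, Uma, Atlas), (Atlas, Uma, Delta), (Delta, Uma, Atlas), (Delta, Uma, Delta), (Echo, Quin, Alpha), (Echo, Quin, Echo), (Echo, Quin, Helix), (Helix, Quin, Alpha), (Helix, Quin, Echo), (Helix, Quin, Helix)}
σ[pname ≠ pname2]: keep tuples satisfying pname ≠ pname2 → {(Alpha, Quin, Echo), (Alpha, Quin, Helix), (Atlas, Uma, Delta), (Delta, Uma, Atlas), (Echo, Quin, Alpha), (Echo, Quin, Helix), (Helix, Quin, Alpha), (Helix, Quin, Echo)}
π[pname2, sname, pname]: project onto (pname2, sname, pname) → {(Alpha, Quin, Echo), (Alpha, Quin, Helix), (Atlas, Uma, Delta), (Delta, Uma, Atlas), (Echo, Quin, Alpha), (Echo, Quin, Helix), (Helix, Quin, Alpha), (Helix, Quin, Echo)}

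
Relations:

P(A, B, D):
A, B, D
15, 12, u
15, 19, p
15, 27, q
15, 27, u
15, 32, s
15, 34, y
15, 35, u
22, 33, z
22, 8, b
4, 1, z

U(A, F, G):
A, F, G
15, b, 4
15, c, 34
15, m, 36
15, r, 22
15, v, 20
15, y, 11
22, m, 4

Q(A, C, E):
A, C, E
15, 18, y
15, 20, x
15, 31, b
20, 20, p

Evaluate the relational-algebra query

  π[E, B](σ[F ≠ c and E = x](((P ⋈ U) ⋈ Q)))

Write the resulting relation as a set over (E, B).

{(x, 12), (x, 19), (x, 27), (x, 32), (x, 34), (x, 35)}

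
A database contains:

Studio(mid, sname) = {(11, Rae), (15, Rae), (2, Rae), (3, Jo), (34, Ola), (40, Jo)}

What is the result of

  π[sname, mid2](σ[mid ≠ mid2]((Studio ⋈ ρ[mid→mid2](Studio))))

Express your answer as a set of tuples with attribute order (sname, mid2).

{(Jo, 3), (Jo, 40), (Rae, 11), (Rae, 15), (Rae, 2)}

ρ[mid→mid2]: schema becomes (mid2, sname); tuples unchanged.
Natural join on sname: {(11, Rae, 11), (11, Rae, 15), (11, Rae, 2), (15, Rae, 11), (15, Rae, 15), (15, Rae, 2), (2, Rae, 11), (2, Rae, 15), (2, Rae, 2), (3, Jo, 3), (3, Jo, 40), (34, Ola, 34), (40, Jo, 3), (40, Jo, 40)}
Filtering on mid ≠ mid2 leaves {(11, Rae, 15), (11, Rae, 2), (15, Rae, 11), (15, Rae, 2), (2, Rae, 11), (2, Rae, 15), (3, Jo, 40), (40, Jo, 3)}.
Keep only column(s) sname, mid2 (3 duplicate(s) eliminated): {(Jo, 3), (Jo, 40), (Rae, 11), (Rae, 15), (Rae, 2)}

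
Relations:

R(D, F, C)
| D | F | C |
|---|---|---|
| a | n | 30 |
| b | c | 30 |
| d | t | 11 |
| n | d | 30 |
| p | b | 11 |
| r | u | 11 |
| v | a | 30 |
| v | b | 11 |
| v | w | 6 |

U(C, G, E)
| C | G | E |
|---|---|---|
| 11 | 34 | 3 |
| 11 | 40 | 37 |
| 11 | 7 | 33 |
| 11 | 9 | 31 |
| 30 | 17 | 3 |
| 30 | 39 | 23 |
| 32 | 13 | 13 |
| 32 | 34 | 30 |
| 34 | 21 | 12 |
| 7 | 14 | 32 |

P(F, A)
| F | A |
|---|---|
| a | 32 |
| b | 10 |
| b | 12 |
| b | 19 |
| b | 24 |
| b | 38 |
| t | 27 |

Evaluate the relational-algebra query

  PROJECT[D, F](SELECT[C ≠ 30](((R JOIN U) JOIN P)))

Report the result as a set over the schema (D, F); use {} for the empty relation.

R ⋈ U (natural join on C): {(a, n, 30, 17, 3), (a, n, 30, 39, 23), (b, c, 30, 17, 3), (b, c, 30, 39, 23), (d, t, 11, 34, 3), (d, t, 11, 40, 37), (d, t, 11, 7, 33), (d, t, 11, 9, 31), (n, d, 30, 17, 3), (n, d, 30, 39, 23), (p, b, 11, 34, 3), (p, b, 11, 40, 37), (p, b, 11, 7, 33), (p, b, 11, 9, 31), (r, u, 11, 34, 3), (r, u, 11, 40, 37), (r, u, 11, 7, 33), (r, u, 11, 9, 31), (v, a, 30, 17, 3), (v, a, 30, 39, 23), (v, b, 11, 34, 3), (v, b, 11, 40, 37), (v, b, 11, 7, 33), (v, b, 11, 9, 31)}
(R JOIN U) ⋈ P (natural join on F): {(d, t, 11, 34, 3, 27), (d, t, 11, 40, 37, 27), (d, t, 11, 7, 33, 27), (d, t, 11, 9, 31, 27), (p, b, 11, 34, 3, 10), (p, b, 11, 34, 3, 12), (p, b, 11, 34, 3, 19), (p, b, 11, 34, 3, 24), (p, b, 11, 34, 3, 38), (p, b, 11, 40, 37, 10), (p, b, 11, 40, 37, 12), (p, b, 11, 40, 37, 19), (p, b, 11, 40, 37, 24), (p, b, 11, 40, 37, 38), (p, b, 11, 7, 33, 10), (p, b, 11, 7, 33, 12), (p, b, 11, 7, 33, 19), (p, b, 11, 7, 33, 24), (p, b, 11, 7, 33, 38), (p, b, 11, 9, 31, 10), (p, b, 11, 9, 31, 12), (p, b, 11, 9, 31, 19), (p, b, 11, 9, 31, 24), (p, b, 11, 9, 31, 38), (v, a, 30, 17, 3, 32), (v, a, 30, 39, 23, 32), (v, b, 11, 34, 3, 10), (v, b, 11, 34, 3, 12), (v, b, 11, 34, 3, 19), (v, b, 11, 34, 3, 24), (v, b, 11, 34, 3, 38), (v, b, 11, 40, 37, 10), (v, b, 11, 40, 37, 12), (v, b, 11, 40, 37, 19), (v, b, 11, 40, 37, 24), (v, b, 11, 40, 37, 38), (v, b, 11, 7, 33, 10), (v, b, 11, 7, 33, 12), (v, b, 11, 7, 33, 19), (v, b, 11, 7, 33, 24), (v, b, 11, 7, 33, 38), (v, b, 11, 9, 31, 10), (v, b, 11, 9, 31, 12), (v, b, 11, 9, 31, 19), (v, b, 11, 9, 31, 24), (v, b, 11, 9, 31, 38)}
Selection C ≠ 30: {(d, t, 11, 34, 3, 27), (d, t, 11, 40, 37, 27), (d, t, 11, 7, 33, 27), (d, t, 11, 9, 31, 27), (p, b, 11, 34, 3, 10), (p, b, 11, 34, 3, 12), (p, b, 11, 34, 3, 19), (p, b, 11, 34, 3, 24), (p, b, 11, 34, 3, 38), (p, b, 11, 40, 37, 10), (p, b, 11, 40, 37, 12), (p, b, 11, 40, 37, 19), (p, b, 11, 40, 37, 24), (p, b, 11, 40, 37, 38), (p, b, 11, 7, 33, 10), (p, b, 11, 7, 33, 12), (p, b, 11, 7, 33, 19), (p, b, 11, 7, 33, 24), (p, b, 11, 7, 33, 38), (p, b, 11, 9, 31, 10), (p, b, 11, 9, 31, 12), (p, b, 11, 9, 31, 19), (p, b, 11, 9, 31, 24), (p, b, 11, 9, 31, 38), (v, b, 11, 34, 3, 10), (v, b, 11, 34, 3, 12), (v, b, 11, 34, 3, 19), (v, b, 11, 34, 3, 24), (v, b, 11, 34, 3, 38), (v, b, 11, 40, 37, 10), (v, b, 11, 40, 37, 12), (v, b, 11, 40, 37, 19), (v, b, 11, 40, 37, 24), (v, b, 11, 40, 37, 38), (v, b, 11, 7, 33, 10), (v, b, 11, 7, 33, 12), (v, b, 11, 7, 33, 19), (v, b, 11, 7, 33, 24), (v, b, 11, 7, 33, 38), (v, b, 11, 9, 31, 10), (v, b, 11, 9, 31, 12), (v, b, 11, 9, 31, 19), (v, b, 11, 9, 31, 24), (v, b, 11, 9, 31, 38)}
π_{D, F} gives {(d, t), (p, b), (v, b)} (41 duplicate(s) eliminated).

{(d, t), (p, b), (v, b)}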